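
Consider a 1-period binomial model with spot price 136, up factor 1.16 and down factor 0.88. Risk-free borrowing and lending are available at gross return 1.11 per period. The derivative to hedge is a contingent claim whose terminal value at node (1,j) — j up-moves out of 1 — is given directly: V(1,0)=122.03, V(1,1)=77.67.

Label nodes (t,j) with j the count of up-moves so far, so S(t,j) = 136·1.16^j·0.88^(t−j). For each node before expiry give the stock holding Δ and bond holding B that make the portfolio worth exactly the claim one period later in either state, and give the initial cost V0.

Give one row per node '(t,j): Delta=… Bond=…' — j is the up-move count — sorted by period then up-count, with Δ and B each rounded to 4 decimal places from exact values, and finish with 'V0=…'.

Since d<R<u, set p* = (R−d)/(u−d) = 0.8214; price each node as the discounted p*-expectation of its children.
Terminal values V(1,·): V(1,0)=122.0300, V(1,1)=77.6700
Node (0,0) S=136.0000: V=(p*·77.6700+(1−p*)·122.0300)/1.11=77.1094; Δ=(77.6700−122.0300)/(157.7600−119.6800)=-1.1649; B=V−Δ·S=235.5380
Self-financing check: at every node Δ·S+B equals the discounted successor values.

(0,0): Delta=-1.1649 Bond=235.5380
V0=77.1094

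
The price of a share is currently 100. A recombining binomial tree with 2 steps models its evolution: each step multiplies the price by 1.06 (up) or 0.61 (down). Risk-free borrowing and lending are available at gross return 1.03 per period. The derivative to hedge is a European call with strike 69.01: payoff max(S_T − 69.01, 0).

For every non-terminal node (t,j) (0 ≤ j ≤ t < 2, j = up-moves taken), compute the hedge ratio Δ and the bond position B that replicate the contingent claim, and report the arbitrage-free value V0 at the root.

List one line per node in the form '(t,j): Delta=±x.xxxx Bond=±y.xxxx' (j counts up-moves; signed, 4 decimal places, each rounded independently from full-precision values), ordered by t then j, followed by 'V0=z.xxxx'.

The replicating-portfolio and risk-neutral prices coincide; use p* = (1.03−0.61)/(1.06−0.61) = 0.9333 for the latter.
Payoff layer (t=2): V(2,0)=0.0000, V(2,1)=0.0000, V(2,2)=43.3500
(1,0): S=61.0000. Δ = (V_up−V_dn)/(S_up−S_dn) = (0.0000−0.0000)/(64.6600−37.2100) = 0.0000. V = [p*·0.0000 + (1−p*)·0.0000]/1.03 = 0.0000. B = V − Δ·S = 0.0000.
(1,1): S=106.0000. Δ = (V_up−V_dn)/(S_up−S_dn) = (43.3500−0.0000)/(112.3600−64.6600) = 0.9088. V = [p*·43.3500 + (1−p*)·0.0000]/1.03 = 39.2816. B = V − Δ·S = -57.0518.
(0,0): S=100.0000. Δ = (V_up−V_dn)/(S_up−S_dn) = (39.2816−0.0000)/(106.0000−61.0000) = 0.8729. V = [p*·39.2816 + (1−p*)·0.0000]/1.03 = 35.5949. B = V − Δ·S = -51.6974.
Self-financing check: at every node Δ·S+B equals the discounted successor values.

(0,0): Delta=0.8729 Bond=-51.6974
(1,0): Delta=0.0000 Bond=0.0000
(1,1): Delta=0.9088 Bond=-57.0518
V0=35.5949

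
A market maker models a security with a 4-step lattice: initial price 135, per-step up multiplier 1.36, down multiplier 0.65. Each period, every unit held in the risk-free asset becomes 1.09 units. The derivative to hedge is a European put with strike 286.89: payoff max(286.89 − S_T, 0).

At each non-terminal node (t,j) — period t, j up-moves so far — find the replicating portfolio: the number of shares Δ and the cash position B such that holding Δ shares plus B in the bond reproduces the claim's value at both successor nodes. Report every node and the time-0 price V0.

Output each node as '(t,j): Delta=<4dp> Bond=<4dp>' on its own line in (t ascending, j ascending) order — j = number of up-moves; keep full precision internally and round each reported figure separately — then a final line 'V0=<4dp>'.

(0,0): Delta=-0.6646 Bond=176.2354
(1,0): Delta=-1.0000 Bond=221.5317
(1,1): Delta=-0.5662 Bond=174.0340
(2,0): Delta=-1.0000 Bond=241.4696
(2,1): Delta=-1.0000 Bond=241.4696
(2,2): Delta=-0.4389 Bond=157.9276
(3,0): Delta=-1.0000 Bond=263.2018
(3,1): Delta=-1.0000 Bond=263.2018
(3,2): Delta=-1.0000 Bond=263.2018
(3,3): Delta=-0.2744 Bond=116.2629
V0=86.5203

Risk-neutral probability p* = (R−d)/(u−d) = (1.09−0.65)/(1.36−0.65) = 0.6197.
Terminal values V(4,·): V(4,0)=262.7917, V(4,1)=236.4688, V(4,2)=181.3934, V(4,3)=66.1587, V(4,4)=0.0000
Node (3,0) S=37.0744: V=(p*·236.4688+(1−p*)·262.7917)/1.09=226.1275; Δ=(236.4688−262.7917)/(50.4212−24.0983)=-1.0000; B=V−Δ·S=263.2018
Node (3,1) S=77.5710: V=(p*·181.3934+(1−p*)·236.4688)/1.09=185.6308; Δ=(181.3934−236.4688)/(105.4966−50.4212)=-1.0000; B=V−Δ·S=263.2018
Node (3,2) S=162.3024: V=(p*·66.1587+(1−p*)·181.3934)/1.09=100.8994; Δ=(66.1587−181.3934)/(220.7313−105.4966)=-1.0000; B=V−Δ·S=263.2018
Node (3,3) S=339.5866: V=(p*·0.0000+(1−p*)·66.1587)/1.09=23.0816; Δ=(0.0000−66.1587)/(461.8377−220.7313)=-0.2744; B=V−Δ·S=116.2629
Node (2,0) S=57.0375: V=(p*·185.6308+(1−p*)·226.1275)/1.09=184.4321; Δ=(185.6308−226.1275)/(77.5710−37.0744)=-1.0000; B=V−Δ·S=241.4696
Node (2,1) S=119.3400: V=(p*·100.8994+(1−p*)·185.6308)/1.09=122.1296; Δ=(100.8994−185.6308)/(162.3024−77.5710)=-1.0000; B=V−Δ·S=241.4696
Node (2,2) S=249.6960: V=(p*·23.0816+(1−p*)·100.8994)/1.09=48.3251; Δ=(23.0816−100.8994)/(339.5866−162.3024)=-0.4389; B=V−Δ·S=157.9276
Node (1,0) S=87.7500: V=(p*·122.1296+(1−p*)·184.4321)/1.09=133.7817; Δ=(122.1296−184.4321)/(119.3400−57.0375)=-1.0000; B=V−Δ·S=221.5317
Node (1,1) S=183.6000: V=(p*·48.3251+(1−p*)·122.1296)/1.09=70.0840; Δ=(48.3251−122.1296)/(249.6960−119.3400)=-0.5662; B=V−Δ·S=174.0340
Node (0,0) S=135.0000: V=(p*·70.0840+(1−p*)·133.7817)/1.09=86.5203; Δ=(70.0840−133.7817)/(183.6000−87.7500)=-0.6646; B=V−Δ·S=176.2354
Check: Δ(0,0)·S0 + B(0,0) = 86.5203 = V0.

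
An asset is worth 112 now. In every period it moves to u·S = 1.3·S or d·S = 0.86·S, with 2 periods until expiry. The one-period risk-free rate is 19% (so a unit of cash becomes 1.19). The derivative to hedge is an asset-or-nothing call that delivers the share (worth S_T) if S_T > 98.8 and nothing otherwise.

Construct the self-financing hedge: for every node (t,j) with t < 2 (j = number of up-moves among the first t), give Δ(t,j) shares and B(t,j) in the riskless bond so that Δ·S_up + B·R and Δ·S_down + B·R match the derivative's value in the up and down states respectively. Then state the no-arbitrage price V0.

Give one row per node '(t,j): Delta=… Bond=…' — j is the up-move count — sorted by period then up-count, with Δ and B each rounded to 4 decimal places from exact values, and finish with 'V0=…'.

(0,0): Delta=1.3531 Bond=-43.2068
(1,0): Delta=2.9545 Bond=-205.6642
(1,1): Delta=1.0000 Bond=0.0000
V0=108.3440

Since d<R<u, set p* = (R−d)/(u−d) = 0.7500; price each node as the discounted p*-expectation of its children.
Payoff layer (t=2): V(2,0)=0.0000, V(2,1)=125.2160, V(2,2)=189.2800
(1,0): S=96.3200. Δ = (V_up−V_dn)/(S_up−S_dn) = (125.2160−0.0000)/(125.2160−82.8352) = 2.9545. V = [p*·125.2160 + (1−p*)·0.0000]/1.19 = 78.9176. B = V − Δ·S = -205.6642.
(1,1): S=145.6000. Δ = (V_up−V_dn)/(S_up−S_dn) = (189.2800−125.2160)/(189.2800−125.2160) = 1.0000. V = [p*·189.2800 + (1−p*)·125.2160]/1.19 = 145.6000. B = V − Δ·S = 0.0000.
(0,0): S=112.0000. Δ = (V_up−V_dn)/(S_up−S_dn) = (145.6000−78.9176)/(145.6000−96.3200) = 1.3531. V = [p*·145.6000 + (1−p*)·78.9176]/1.19 = 108.3440. B = V − Δ·S = -43.2068.
Self-financing check: at every node Δ·S+B equals the discounted successor values.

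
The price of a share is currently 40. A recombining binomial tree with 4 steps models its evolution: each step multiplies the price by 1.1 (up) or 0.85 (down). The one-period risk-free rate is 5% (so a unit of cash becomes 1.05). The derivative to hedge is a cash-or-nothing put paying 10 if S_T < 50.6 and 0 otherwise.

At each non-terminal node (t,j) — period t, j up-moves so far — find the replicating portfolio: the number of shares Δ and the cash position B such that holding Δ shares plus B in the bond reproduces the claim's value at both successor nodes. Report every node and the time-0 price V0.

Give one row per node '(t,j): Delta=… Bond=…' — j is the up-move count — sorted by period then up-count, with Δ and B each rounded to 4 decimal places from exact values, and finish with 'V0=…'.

(0,0): Delta=-0.4423 Bond=22.5486
(1,0): Delta=0.0000 Bond=8.6384
(1,1): Delta=-0.5277 Bond=27.4355
(2,0): Delta=0.0000 Bond=9.0703
(2,1): Delta=0.0000 Bond=9.0703
(2,2): Delta=-0.6297 Bond=33.7415
(3,0): Delta=0.0000 Bond=9.5238
(3,1): Delta=0.0000 Bond=9.5238
(3,2): Delta=0.0000 Bond=9.5238
(3,3): Delta=-0.7513 Bond=41.9048
V0=4.8572

No-arbitrage ⇒ martingale measure with p* = (R−d)/(u−d) = 0.8000.
At expiry t=4: V(4,0)=10.0000, V(4,1)=10.0000, V(4,2)=10.0000, V(4,3)=10.0000, V(4,4)=0.0000
Node (3,0) S=24.5650: V=(p*·10.0000+(1−p*)·10.0000)/1.05=9.5238; Δ=(10.0000−10.0000)/(27.0215−20.8802)=0.0000; B=V−Δ·S=9.5238
Node (3,1) S=31.7900: V=(p*·10.0000+(1−p*)·10.0000)/1.05=9.5238; Δ=(10.0000−10.0000)/(34.9690−27.0215)=0.0000; B=V−Δ·S=9.5238
Node (3,2) S=41.1400: V=(p*·10.0000+(1−p*)·10.0000)/1.05=9.5238; Δ=(10.0000−10.0000)/(45.2540−34.9690)=0.0000; B=V−Δ·S=9.5238
Node (3,3) S=53.2400: V=(p*·0.0000+(1−p*)·10.0000)/1.05=1.9048; Δ=(0.0000−10.0000)/(58.5640−45.2540)=-0.7513; B=V−Δ·S=41.9048
Node (2,0) S=28.9000: V=(p*·9.5238+(1−p*)·9.5238)/1.05=9.0703; Δ=(9.5238−9.5238)/(31.7900−24.5650)=0.0000; B=V−Δ·S=9.0703
Node (2,1) S=37.4000: V=(p*·9.5238+(1−p*)·9.5238)/1.05=9.0703; Δ=(9.5238−9.5238)/(41.1400−31.7900)=0.0000; B=V−Δ·S=9.0703
Node (2,2) S=48.4000: V=(p*·1.9048+(1−p*)·9.5238)/1.05=3.2653; Δ=(1.9048−9.5238)/(53.2400−41.1400)=-0.6297; B=V−Δ·S=33.7415
Node (1,0) S=34.0000: V=(p*·9.0703+(1−p*)·9.0703)/1.05=8.6384; Δ=(9.0703−9.0703)/(37.4000−28.9000)=0.0000; B=V−Δ·S=8.6384
Node (1,1) S=44.0000: V=(p*·3.2653+(1−p*)·9.0703)/1.05=4.2155; Δ=(3.2653−9.0703)/(48.4000−37.4000)=-0.5277; B=V−Δ·S=27.4355
Node (0,0) S=40.0000: V=(p*·4.2155+(1−p*)·8.6384)/1.05=4.8572; Δ=(4.2155−8.6384)/(44.0000−34.0000)=-0.4423; B=V−Δ·S=22.5486
Check: Δ(0,0)·S0 + B(0,0) = 4.8572 = V0.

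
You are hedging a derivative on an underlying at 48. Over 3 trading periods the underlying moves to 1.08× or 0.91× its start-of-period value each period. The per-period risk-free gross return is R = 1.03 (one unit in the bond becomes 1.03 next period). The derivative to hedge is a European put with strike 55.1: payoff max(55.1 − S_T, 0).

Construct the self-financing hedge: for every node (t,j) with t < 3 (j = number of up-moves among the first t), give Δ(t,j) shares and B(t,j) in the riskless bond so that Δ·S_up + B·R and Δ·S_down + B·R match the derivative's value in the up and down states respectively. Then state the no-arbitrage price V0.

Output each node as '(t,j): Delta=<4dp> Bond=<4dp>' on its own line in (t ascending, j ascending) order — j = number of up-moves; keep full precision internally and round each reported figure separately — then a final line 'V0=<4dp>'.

(0,0): Delta=-0.6911 Bond=37.3261
(1,0): Delta=-1.0000 Bond=51.9370
(1,1): Delta=-0.5827 Bond=32.8246
(2,0): Delta=-1.0000 Bond=53.4951
(2,1): Delta=-1.0000 Bond=53.4951
(2,2): Delta=-0.4362 Bond=25.6070
V0=4.1515

Under the risk-neutral measure, an up-move has probability p* = (R−d)/(u−d) = 0.7059 and values discount at R = 1.03.
Terminal values V(3,·): V(3,0)=18.9286, V(3,1)=12.1713, V(3,2)=4.1516, V(3,3)=0.0000
Node (2,0) S=39.7488: V=(p*·12.1713+(1−p*)·18.9286)/1.03=13.7463; Δ=(12.1713−18.9286)/(42.9287−36.1714)=-1.0000; B=V−Δ·S=53.4951
Node (2,1) S=47.1744: V=(p*·4.1516+(1−p*)·12.1713)/1.03=6.3207; Δ=(4.1516−12.1713)/(50.9484−42.9287)=-1.0000; B=V−Δ·S=53.4951
Node (2,2) S=55.9872: V=(p*·0.0000+(1−p*)·4.1516)/1.03=1.1855; Δ=(0.0000−4.1516)/(60.4662−50.9484)=-0.4362; B=V−Δ·S=25.6070
Node (1,0) S=43.6800: V=(p*·6.3207+(1−p*)·13.7463)/1.03=8.2570; Δ=(6.3207−13.7463)/(47.1744−39.7488)=-1.0000; B=V−Δ·S=51.9370
Node (1,1) S=51.8400: V=(p*·1.1855+(1−p*)·6.3207)/1.03=2.6174; Δ=(1.1855−6.3207)/(55.9872−47.1744)=-0.5827; B=V−Δ·S=32.8246
Node (0,0) S=48.0000: V=(p*·2.6174+(1−p*)·8.2570)/1.03=4.1515; Δ=(2.6174−8.2570)/(51.8400−43.6800)=-0.6911; B=V−Δ·S=37.3261
Check: Δ(0,0)·S0 + B(0,0) = 4.1515 = V0.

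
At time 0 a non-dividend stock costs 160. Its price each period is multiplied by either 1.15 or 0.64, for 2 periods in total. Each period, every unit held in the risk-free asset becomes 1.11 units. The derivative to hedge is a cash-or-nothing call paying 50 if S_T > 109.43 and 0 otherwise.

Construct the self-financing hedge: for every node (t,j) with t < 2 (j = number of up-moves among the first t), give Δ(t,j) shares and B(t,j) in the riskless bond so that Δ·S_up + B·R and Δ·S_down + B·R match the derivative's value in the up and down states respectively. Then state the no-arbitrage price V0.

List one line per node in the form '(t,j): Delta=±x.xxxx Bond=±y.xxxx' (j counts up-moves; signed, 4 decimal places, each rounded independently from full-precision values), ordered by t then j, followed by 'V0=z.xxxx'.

(0,0): Delta=0.0433 Bond=33.4041
(1,0): Delta=0.9574 Bond=-56.5271
(1,1): Delta=0.0000 Bond=45.0450
V0=40.3315

Since d<R<u, set p* = (R−d)/(u−d) = 0.9216; price each node as the discounted p*-expectation of its children.
Terminal values V(2,·): V(2,0)=0.0000, V(2,1)=50.0000, V(2,2)=50.0000
Node (1,0) S=102.4000: V=(p*·50.0000+(1−p*)·0.0000)/1.11=41.5121; Δ=(50.0000−0.0000)/(117.7600−65.5360)=0.9574; B=V−Δ·S=-56.5271
Node (1,1) S=184.0000: V=(p*·50.0000+(1−p*)·50.0000)/1.11=45.0450; Δ=(50.0000−50.0000)/(211.6000−117.7600)=0.0000; B=V−Δ·S=45.0450
Node (0,0) S=160.0000: V=(p*·45.0450+(1−p*)·41.5121)/1.11=40.3315; Δ=(45.0450−41.5121)/(184.0000−102.4000)=0.0433; B=V−Δ·S=33.4041
The time-0 hedge costs 40.3315, which is the no-arbitrage price.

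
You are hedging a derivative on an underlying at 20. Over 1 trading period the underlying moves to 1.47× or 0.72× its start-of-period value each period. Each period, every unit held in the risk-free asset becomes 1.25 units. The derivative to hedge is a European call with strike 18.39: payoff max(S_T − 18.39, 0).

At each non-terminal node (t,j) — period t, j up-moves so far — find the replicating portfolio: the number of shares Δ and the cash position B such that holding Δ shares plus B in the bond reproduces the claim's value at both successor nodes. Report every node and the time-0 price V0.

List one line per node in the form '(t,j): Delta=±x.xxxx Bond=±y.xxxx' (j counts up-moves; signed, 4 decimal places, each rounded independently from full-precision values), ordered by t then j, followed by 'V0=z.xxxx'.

Risk-neutral probability p* = (R−d)/(u−d) = (1.25−0.72)/(1.47−0.72) = 0.7067.
At expiry t=1: V(1,0)=0.0000, V(1,1)=11.0100
Node (0,0) S=20.0000: V=(p*·11.0100+(1−p*)·0.0000)/1.25=6.2243; Δ=(11.0100−0.0000)/(29.4000−14.4000)=0.7340; B=V−Δ·S=-8.4557
Check: Δ(0,0)·S0 + B(0,0) = 6.2243 = V0.

(0,0): Delta=0.7340 Bond=-8.4557
V0=6.2243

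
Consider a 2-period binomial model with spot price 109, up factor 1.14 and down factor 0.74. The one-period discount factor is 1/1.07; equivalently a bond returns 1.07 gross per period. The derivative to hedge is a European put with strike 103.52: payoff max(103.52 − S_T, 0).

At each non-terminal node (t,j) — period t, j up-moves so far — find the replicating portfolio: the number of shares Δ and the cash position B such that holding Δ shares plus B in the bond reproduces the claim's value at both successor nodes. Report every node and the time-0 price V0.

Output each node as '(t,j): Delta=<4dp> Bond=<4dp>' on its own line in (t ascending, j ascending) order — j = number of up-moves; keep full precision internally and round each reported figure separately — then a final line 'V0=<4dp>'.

Under the risk-neutral measure, an up-move has probability p* = (R−d)/(u−d) = 0.8250 and values discount at R = 1.07.
Payoff layer (t=2): V(2,0)=43.8316, V(2,1)=11.5676, V(2,2)=0.0000
Node (1,0) S=80.6600: V=(p*·11.5676+(1−p*)·43.8316)/1.07=16.0877; Δ=(11.5676−43.8316)/(91.9524−59.6884)=-1.0000; B=V−Δ·S=96.7477
Node (1,1) S=124.2600: V=(p*·0.0000+(1−p*)·11.5676)/1.07=1.8919; Δ=(0.0000−11.5676)/(141.6564−91.9524)=-0.2327; B=V−Δ·S=30.8109
Node (0,0) S=109.0000: V=(p*·1.8919+(1−p*)·16.0877)/1.07=4.0899; Δ=(1.8919−16.0877)/(124.2600−80.6600)=-0.3256; B=V−Δ·S=39.5793
Each (Δ,B) replicates both successor values, so the strategy is self-financing and V0 is arbitrage-free.

(0,0): Delta=-0.3256 Bond=39.5793
(1,0): Delta=-1.0000 Bond=96.7477
(1,1): Delta=-0.2327 Bond=30.8109
V0=4.0899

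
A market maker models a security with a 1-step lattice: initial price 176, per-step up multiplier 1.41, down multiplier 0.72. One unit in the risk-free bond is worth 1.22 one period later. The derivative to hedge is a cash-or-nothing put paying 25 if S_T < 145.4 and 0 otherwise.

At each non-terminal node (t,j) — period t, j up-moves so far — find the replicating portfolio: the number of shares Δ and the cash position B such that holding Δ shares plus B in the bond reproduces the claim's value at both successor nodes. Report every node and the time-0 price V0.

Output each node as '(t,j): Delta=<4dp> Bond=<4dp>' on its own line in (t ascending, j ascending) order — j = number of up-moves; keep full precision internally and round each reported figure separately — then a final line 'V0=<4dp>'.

No-arbitrage ⇒ martingale measure with p* = (R−d)/(u−d) = 0.7246.
Terminal payoffs: V(1,0)=25.0000, V(1,1)=0.0000
Node (0,0) S=176.0000: V=(p*·0.0000+(1−p*)·25.0000)/1.22=5.6427; Δ=(0.0000−25.0000)/(248.1600−126.7200)=-0.2059; B=V−Δ·S=41.8746
The time-0 hedge costs 5.6427, which is the no-arbitrage price.

(0,0): Delta=-0.2059 Bond=41.8746
V0=5.6427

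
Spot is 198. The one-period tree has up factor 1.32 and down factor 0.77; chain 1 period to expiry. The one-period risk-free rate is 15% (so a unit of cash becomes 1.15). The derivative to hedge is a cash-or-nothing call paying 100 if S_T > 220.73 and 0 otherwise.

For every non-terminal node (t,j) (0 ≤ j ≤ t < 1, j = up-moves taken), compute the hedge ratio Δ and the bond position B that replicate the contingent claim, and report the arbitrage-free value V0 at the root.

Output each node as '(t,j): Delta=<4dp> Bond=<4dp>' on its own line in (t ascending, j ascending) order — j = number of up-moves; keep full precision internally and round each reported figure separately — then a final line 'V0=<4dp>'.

The replicating-portfolio and risk-neutral prices coincide; use p* = (1.15−0.77)/(1.32−0.77) = 0.6909 for the latter.
At expiry t=1: V(1,0)=0.0000, V(1,1)=100.0000
  t=0,j=0: stock 198.0000 → up 261.3600 (V=100.0000), down 152.4600 (V=0.0000). Price 60.0791; hedge Δ=0.9183, bond B=-121.7391.
Each (Δ,B) replicates both successor values, so the strategy is self-financing and V0 is arbitrage-free.

(0,0): Delta=0.9183 Bond=-121.7391
V0=60.0791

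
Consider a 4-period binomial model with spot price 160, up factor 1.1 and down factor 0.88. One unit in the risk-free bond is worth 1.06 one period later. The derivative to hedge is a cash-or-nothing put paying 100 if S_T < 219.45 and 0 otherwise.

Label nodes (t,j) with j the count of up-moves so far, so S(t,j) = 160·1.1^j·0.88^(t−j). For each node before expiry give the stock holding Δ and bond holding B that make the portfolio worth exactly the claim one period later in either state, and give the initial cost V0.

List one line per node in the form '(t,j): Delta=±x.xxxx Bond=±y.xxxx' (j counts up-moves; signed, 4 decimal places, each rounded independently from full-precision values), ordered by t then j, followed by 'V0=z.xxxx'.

Risk-neutral probability p* = (R−d)/(u−d) = (1.06−0.88)/(1.1−0.88) = 0.8182.
Terminal values V(4,·): V(4,0)=100.0000, V(4,1)=100.0000, V(4,2)=100.0000, V(4,3)=100.0000, V(4,4)=0.0000
  t=3,j=0: stock 109.0355 → up 119.9391 (V=100.0000), down 95.9513 (V=100.0000). Price 94.3396; hedge Δ=0.0000, bond B=94.3396.
  t=3,j=1: stock 136.2944 → up 149.9238 (V=100.0000), down 119.9391 (V=100.0000). Price 94.3396; hedge Δ=0.0000, bond B=94.3396.
  t=3,j=2: stock 170.3680 → up 187.4048 (V=100.0000), down 149.9238 (V=100.0000). Price 94.3396; hedge Δ=0.0000, bond B=94.3396.
  t=3,j=3: stock 212.9600 → up 234.2560 (V=0.0000), down 187.4048 (V=100.0000). Price 17.1527; hedge Δ=-2.1344, bond B=471.6981.
  t=2,j=0: stock 123.9040 → up 136.2944 (V=94.3396), down 109.0355 (V=94.3396). Price 88.9996; hedge Δ=0.0000, bond B=88.9996.
  t=2,j=1: stock 154.8800 → up 170.3680 (V=94.3396), down 136.2944 (V=94.3396). Price 88.9996; hedge Δ=0.0000, bond B=88.9996.
  t=2,j=2: stock 193.6000 → up 212.9600 (V=17.1527), down 170.3680 (V=94.3396). Price 29.4214; hedge Δ=-1.8122, bond B=380.2712.
  t=1,j=0: stock 140.8000 → up 154.8800 (V=88.9996), down 123.9040 (V=88.9996). Price 83.9619; hedge Δ=0.0000, bond B=83.9619.
  t=1,j=1: stock 176.0000 → up 193.6000 (V=29.4214), down 154.8800 (V=88.9996). Price 37.9753; hedge Δ=-1.5387, bond B=308.7856.
  t=0,j=0: stock 160.0000 → up 176.0000 (V=37.9753), down 140.8000 (V=83.9619). Price 43.7137; hedge Δ=-1.3064, bond B=252.7439.
Self-financing check: at every node Δ·S+B equals the discounted successor values.

(0,0): Delta=-1.3064 Bond=252.7439
(1,0): Delta=0.0000 Bond=83.9619
(1,1): Delta=-1.5387 Bond=308.7856
(2,0): Delta=0.0000 Bond=88.9996
(2,1): Delta=0.0000 Bond=88.9996
(2,2): Delta=-1.8122 Bond=380.2712
(3,0): Delta=0.0000 Bond=94.3396
(3,1): Delta=0.0000 Bond=94.3396
(3,2): Delta=0.0000 Bond=94.3396
(3,3): Delta=-2.1344 Bond=471.6981
V0=43.7137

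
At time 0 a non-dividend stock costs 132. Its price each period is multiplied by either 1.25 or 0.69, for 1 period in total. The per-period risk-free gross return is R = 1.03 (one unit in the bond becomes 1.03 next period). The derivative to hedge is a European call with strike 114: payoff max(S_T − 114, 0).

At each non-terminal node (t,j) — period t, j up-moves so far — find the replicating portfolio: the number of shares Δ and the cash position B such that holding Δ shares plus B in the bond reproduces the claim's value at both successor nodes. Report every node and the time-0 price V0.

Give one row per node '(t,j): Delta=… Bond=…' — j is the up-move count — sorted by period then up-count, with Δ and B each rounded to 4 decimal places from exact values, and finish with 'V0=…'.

(0,0): Delta=0.6899 Bond=-61.0090
V0=30.0624

Under the risk-neutral measure, an up-move has probability p* = (R−d)/(u−d) = 0.6071 and values discount at R = 1.03.
At expiry t=1: V(1,0)=0.0000, V(1,1)=51.0000
(0,0): S=132.0000. Δ = (V_up−V_dn)/(S_up−S_dn) = (51.0000−0.0000)/(165.0000−91.0800) = 0.6899. V = [p*·51.0000 + (1−p*)·0.0000]/1.03 = 30.0624. B = V − Δ·S = -61.0090.
The time-0 hedge costs 30.0624, which is the no-arbitrage price.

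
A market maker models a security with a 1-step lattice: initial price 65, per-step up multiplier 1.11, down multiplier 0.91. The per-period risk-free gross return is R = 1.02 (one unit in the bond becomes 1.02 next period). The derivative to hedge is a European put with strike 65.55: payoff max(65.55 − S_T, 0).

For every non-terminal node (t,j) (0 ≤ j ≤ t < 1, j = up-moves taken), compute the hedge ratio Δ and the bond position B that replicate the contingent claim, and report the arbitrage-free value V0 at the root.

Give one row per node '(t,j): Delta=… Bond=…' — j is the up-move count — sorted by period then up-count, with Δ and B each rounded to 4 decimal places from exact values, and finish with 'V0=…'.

No-arbitrage ⇒ martingale measure with p* = (R−d)/(u−d) = 0.5500.
At expiry t=1: V(1,0)=6.4000, V(1,1)=0.0000
  t=0,j=0: stock 65.0000 → up 72.1500 (V=0.0000), down 59.1500 (V=6.4000). Price 2.8235; hedge Δ=-0.4923, bond B=34.8235.
Self-financing check: at every node Δ·S+B equals the discounted successor values.

(0,0): Delta=-0.4923 Bond=34.8235
V0=2.8235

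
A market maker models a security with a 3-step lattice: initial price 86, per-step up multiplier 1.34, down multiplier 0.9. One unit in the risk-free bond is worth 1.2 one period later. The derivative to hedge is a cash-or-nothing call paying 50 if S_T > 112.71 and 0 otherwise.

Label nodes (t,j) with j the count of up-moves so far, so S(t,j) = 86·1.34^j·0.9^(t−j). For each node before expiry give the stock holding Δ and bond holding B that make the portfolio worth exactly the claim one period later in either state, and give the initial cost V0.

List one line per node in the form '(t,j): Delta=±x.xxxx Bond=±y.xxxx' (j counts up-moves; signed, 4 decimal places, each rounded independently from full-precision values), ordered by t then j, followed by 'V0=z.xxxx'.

(0,0): Delta=0.3981 Bond=-12.2284
(1,0): Delta=0.8342 Bond=-48.4246
(1,1): Delta=0.2615 Bond=1.0761
(2,0): Delta=0.0000 Bond=0.0000
(2,1): Delta=1.0956 Bond=-85.2273
(2,2): Delta=0.0000 Bond=41.6667
V0=22.0112

Under the risk-neutral measure, an up-move has probability p* = (R−d)/(u−d) = 0.6818 and values discount at R = 1.2.
Terminal payoffs: V(3,0)=0.0000, V(3,1)=0.0000, V(3,2)=50.0000, V(3,3)=50.0000
Node (2,0) S=69.6600: V=(p*·0.0000+(1−p*)·0.0000)/1.2=0.0000; Δ=(0.0000−0.0000)/(93.3444−62.6940)=0.0000; B=V−Δ·S=0.0000
Node (2,1) S=103.7160: V=(p*·50.0000+(1−p*)·0.0000)/1.2=28.4091; Δ=(50.0000−0.0000)/(138.9794−93.3444)=1.0956; B=V−Δ·S=-85.2273
Node (2,2) S=154.4216: V=(p*·50.0000+(1−p*)·50.0000)/1.2=41.6667; Δ=(50.0000−50.0000)/(206.9249−138.9794)=0.0000; B=V−Δ·S=41.6667
Node (1,0) S=77.4000: V=(p*·28.4091+(1−p*)·0.0000)/1.2=16.1415; Δ=(28.4091−0.0000)/(103.7160−69.6600)=0.8342; B=V−Δ·S=-48.4246
Node (1,1) S=115.2400: V=(p*·41.6667+(1−p*)·28.4091)/1.2=31.2070; Δ=(41.6667−28.4091)/(154.4216−103.7160)=0.2615; B=V−Δ·S=1.0761
Node (0,0) S=86.0000: V=(p*·31.2070+(1−p*)·16.1415)/1.2=22.0112; Δ=(31.2070−16.1415)/(115.2400−77.4000)=0.3981; B=V−Δ·S=-12.2284
The time-0 hedge costs 22.0112, which is the no-arbitrage price.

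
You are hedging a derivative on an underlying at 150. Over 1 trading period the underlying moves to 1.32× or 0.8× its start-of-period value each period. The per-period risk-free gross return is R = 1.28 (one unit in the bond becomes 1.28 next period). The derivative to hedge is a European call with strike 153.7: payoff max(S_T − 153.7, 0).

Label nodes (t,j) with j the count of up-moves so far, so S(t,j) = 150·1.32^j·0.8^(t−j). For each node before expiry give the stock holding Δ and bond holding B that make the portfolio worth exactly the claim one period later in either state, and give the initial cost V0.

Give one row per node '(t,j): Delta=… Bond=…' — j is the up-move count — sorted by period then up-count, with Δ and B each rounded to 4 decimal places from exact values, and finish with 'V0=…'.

The replicating-portfolio and risk-neutral prices coincide; use p* = (1.28−0.8)/(1.32−0.8) = 0.9231 for the latter.
Terminal values V(1,·): V(1,0)=0.0000, V(1,1)=44.3000
  t=0,j=0: stock 150.0000 → up 198.0000 (V=44.3000), down 120.0000 (V=0.0000). Price 31.9471; hedge Δ=0.5679, bond B=-53.2452.
The time-0 hedge costs 31.9471, which is the no-arbitrage price.

(0,0): Delta=0.5679 Bond=-53.2452
V0=31.9471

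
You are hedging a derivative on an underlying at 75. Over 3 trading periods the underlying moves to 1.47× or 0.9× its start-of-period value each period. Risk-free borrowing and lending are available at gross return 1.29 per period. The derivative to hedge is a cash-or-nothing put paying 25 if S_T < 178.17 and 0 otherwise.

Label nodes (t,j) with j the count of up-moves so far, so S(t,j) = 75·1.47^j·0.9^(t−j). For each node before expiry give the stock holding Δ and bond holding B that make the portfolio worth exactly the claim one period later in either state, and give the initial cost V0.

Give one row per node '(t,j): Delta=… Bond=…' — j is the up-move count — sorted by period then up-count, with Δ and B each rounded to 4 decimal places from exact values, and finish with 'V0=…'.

No-arbitrage ⇒ martingale measure with p* = (R−d)/(u−d) = 0.6842.
Terminal payoffs: V(3,0)=25.0000, V(3,1)=25.0000, V(3,2)=25.0000, V(3,3)=0.0000
  t=2,j=0: stock 60.7500 → up 89.3025 (V=25.0000), down 54.6750 (V=25.0000). Price 19.3798; hedge Δ=0.0000, bond B=19.3798.
  t=2,j=1: stock 99.2250 → up 145.8607 (V=25.0000), down 89.3025 (V=25.0000). Price 19.3798; hedge Δ=0.0000, bond B=19.3798.
  t=2,j=2: stock 162.0675 → up 238.2392 (V=0.0000), down 145.8607 (V=25.0000). Price 6.1200; hedge Δ=-0.2706, bond B=49.9796.
  t=1,j=0: stock 67.5000 → up 99.2250 (V=19.3798), down 60.7500 (V=19.3798). Price 15.0231; hedge Δ=0.0000, bond B=15.0231.
  t=1,j=1: stock 110.2500 → up 162.0675 (V=6.1200), down 99.2250 (V=19.3798). Price 7.9901; hedge Δ=-0.2110, bond B=31.2531.
  t=0,j=0: stock 75.0000 → up 110.2500 (V=7.9901), down 67.5000 (V=15.0231). Price 7.9156; hedge Δ=-0.1645, bond B=20.2542.
The time-0 hedge costs 7.9156, which is the no-arbitrage price.

(0,0): Delta=-0.1645 Bond=20.2542
(1,0): Delta=0.0000 Bond=15.0231
(1,1): Delta=-0.2110 Bond=31.2531
(2,0): Delta=0.0000 Bond=19.3798
(2,1): Delta=0.0000 Bond=19.3798
(2,2): Delta=-0.2706 Bond=49.9796
V0=7.9156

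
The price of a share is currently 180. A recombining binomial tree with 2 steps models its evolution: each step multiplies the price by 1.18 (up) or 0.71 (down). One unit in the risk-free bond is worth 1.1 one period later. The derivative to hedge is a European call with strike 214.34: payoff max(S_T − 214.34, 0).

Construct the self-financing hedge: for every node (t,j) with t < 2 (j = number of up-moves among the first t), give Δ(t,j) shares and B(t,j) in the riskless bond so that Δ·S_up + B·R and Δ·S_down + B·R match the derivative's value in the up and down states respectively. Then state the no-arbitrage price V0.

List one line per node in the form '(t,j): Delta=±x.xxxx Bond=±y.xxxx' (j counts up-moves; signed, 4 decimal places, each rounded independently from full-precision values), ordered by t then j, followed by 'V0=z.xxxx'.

No-arbitrage ⇒ martingale measure with p* = (R−d)/(u−d) = 0.8298.
Terminal values V(2,·): V(2,0)=0.0000, V(2,1)=0.0000, V(2,2)=36.2920
Node (1,0) S=127.8000: V=(p*·0.0000+(1−p*)·0.0000)/1.1=0.0000; Δ=(0.0000−0.0000)/(150.8040−90.7380)=0.0000; B=V−Δ·S=0.0000
Node (1,1) S=212.4000: V=(p*·36.2920+(1−p*)·0.0000)/1.1=27.3769; Δ=(36.2920−0.0000)/(250.6320−150.8040)=0.3635; B=V−Δ·S=-49.8401
Node (0,0) S=180.0000: V=(p*·27.3769+(1−p*)·0.0000)/1.1=20.6519; Δ=(27.3769−0.0000)/(212.4000−127.8000)=0.3236; B=V−Δ·S=-37.5970
Each (Δ,B) replicates both successor values, so the strategy is self-financing and V0 is arbitrage-free.

(0,0): Delta=0.3236 Bond=-37.5970
(1,0): Delta=0.0000 Bond=0.0000
(1,1): Delta=0.3635 Bond=-49.8401
V0=20.6519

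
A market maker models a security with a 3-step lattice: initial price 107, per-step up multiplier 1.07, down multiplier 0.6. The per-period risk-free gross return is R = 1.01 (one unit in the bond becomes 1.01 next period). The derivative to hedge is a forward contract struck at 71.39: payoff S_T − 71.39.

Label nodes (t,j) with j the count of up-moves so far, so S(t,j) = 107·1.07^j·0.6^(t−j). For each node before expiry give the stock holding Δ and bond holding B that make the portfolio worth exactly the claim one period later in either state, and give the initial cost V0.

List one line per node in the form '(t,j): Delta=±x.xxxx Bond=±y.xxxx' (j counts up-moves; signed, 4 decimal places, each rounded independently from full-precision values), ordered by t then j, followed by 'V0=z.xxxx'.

No-arbitrage ⇒ martingale measure with p* = (R−d)/(u−d) = 0.8723.
At expiry t=3: V(3,0)=-48.2780, V(3,1)=-30.1736, V(3,2)=2.1126, V(3,3)=59.6896
  t=2,j=0: stock 38.5200 → up 41.2164 (V=-30.1736), down 23.1120 (V=-48.2780). Price -32.1632; hedge Δ=1.0000, bond B=-70.6832.
  t=2,j=1: stock 68.6940 → up 73.5026 (V=2.1126), down 41.2164 (V=-30.1736). Price -1.9892; hedge Δ=1.0000, bond B=-70.6832.
  t=2,j=2: stock 122.5043 → up 131.0796 (V=59.6896), down 73.5026 (V=2.1126). Price 51.8211; hedge Δ=1.0000, bond B=-70.6832.
  t=1,j=0: stock 64.2000 → up 68.6940 (V=-1.9892), down 38.5200 (V=-32.1632). Price -5.7833; hedge Δ=1.0000, bond B=-69.9833.
  t=1,j=1: stock 114.4900 → up 122.5043 (V=51.8211), down 68.6940 (V=-1.9892). Price 44.5067; hedge Δ=1.0000, bond B=-69.9833.
  t=0,j=0: stock 107.0000 → up 114.4900 (V=44.5067), down 64.2000 (V=-5.7833). Price 37.7096; hedge Δ=1.0000, bond B=-69.2904.
Root portfolio cost Δ·107+B reproduces V0=37.7096.

(0,0): Delta=1.0000 Bond=-69.2904
(1,0): Delta=1.0000 Bond=-69.9833
(1,1): Delta=1.0000 Bond=-69.9833
(2,0): Delta=1.0000 Bond=-70.6832
(2,1): Delta=1.0000 Bond=-70.6832
(2,2): Delta=1.0000 Bond=-70.6832
V0=37.7096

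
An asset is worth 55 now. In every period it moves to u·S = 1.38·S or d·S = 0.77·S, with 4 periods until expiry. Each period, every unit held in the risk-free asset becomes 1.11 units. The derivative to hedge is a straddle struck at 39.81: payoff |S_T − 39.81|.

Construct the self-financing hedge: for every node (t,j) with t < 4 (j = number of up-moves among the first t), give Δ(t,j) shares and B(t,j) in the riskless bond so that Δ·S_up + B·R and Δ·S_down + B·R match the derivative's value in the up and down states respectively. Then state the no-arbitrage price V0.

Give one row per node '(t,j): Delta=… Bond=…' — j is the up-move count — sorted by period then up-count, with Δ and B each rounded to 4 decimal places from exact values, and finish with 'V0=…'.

Since d<R<u, set p* = (R−d)/(u−d) = 0.5574; price each node as the discounted p*-expectation of its children.
Payoff layer (t=4): V(4,0)=20.4758, V(4,1)=5.1591, V(4,2)=22.2915, V(4,3)=71.4888, V(4,4)=159.6607
  t=3,j=0: stock 25.1093 → up 34.6509 (V=5.1591), down 19.3342 (V=20.4758). Price 10.7555; hedge Δ=-1.0000, bond B=35.8649.
  t=3,j=1: stock 45.0011 → up 62.1015 (V=22.2915), down 34.6509 (V=5.1591). Price 13.2508; hedge Δ=0.6241, bond B=-14.8351.
  t=3,j=2: stock 80.6513 → up 111.2988 (V=71.4888), down 62.1015 (V=22.2915). Price 44.7865; hedge Δ=1.0000, bond B=-35.8649.
  t=3,j=3: stock 144.5440 → up 199.4707 (V=159.6607), down 111.2988 (V=71.4888). Price 108.6791; hedge Δ=1.0000, bond B=-35.8649.
  t=2,j=0: stock 32.6095 → up 45.0011 (V=13.2508), down 25.1093 (V=10.7555). Price 10.9426; hedge Δ=0.1254, bond B=6.8521.
  t=2,j=1: stock 58.4430 → up 80.6513 (V=44.7865), down 45.0011 (V=13.2508). Price 27.7730; hedge Δ=0.8846, bond B=-23.9249.
  t=2,j=2: stock 104.7420 → up 144.5440 (V=108.6791), down 80.6513 (V=44.7865). Price 72.4313; hedge Δ=1.0000, bond B=-32.3107.
  t=1,j=0: stock 42.3500 → up 58.4430 (V=27.7730), down 32.6095 (V=10.9426). Price 18.3095; hedge Δ=0.6515, bond B=-9.2813.
  t=1,j=1: stock 75.9000 → up 104.7420 (V=72.4313), down 58.4430 (V=27.7730). Price 47.4455; hedge Δ=0.9646, bond B=-25.7648.
  t=0,j=0: stock 55.0000 → up 75.9000 (V=47.4455), down 42.3500 (V=18.3095). Price 31.1254; hedge Δ=0.8684, bond B=-16.6386.
Each (Δ,B) replicates both successor values, so the strategy is self-financing and V0 is arbitrage-free.

(0,0): Delta=0.8684 Bond=-16.6386
(1,0): Delta=0.6515 Bond=-9.2813
(1,1): Delta=0.9646 Bond=-25.7648
(2,0): Delta=0.1254 Bond=6.8521
(2,1): Delta=0.8846 Bond=-23.9249
(2,2): Delta=1.0000 Bond=-32.3107
(3,0): Delta=-1.0000 Bond=35.8649
(3,1): Delta=0.6241 Bond=-14.8351
(3,2): Delta=1.0000 Bond=-35.8649
(3,3): Delta=1.0000 Bond=-35.8649
V0=31.1254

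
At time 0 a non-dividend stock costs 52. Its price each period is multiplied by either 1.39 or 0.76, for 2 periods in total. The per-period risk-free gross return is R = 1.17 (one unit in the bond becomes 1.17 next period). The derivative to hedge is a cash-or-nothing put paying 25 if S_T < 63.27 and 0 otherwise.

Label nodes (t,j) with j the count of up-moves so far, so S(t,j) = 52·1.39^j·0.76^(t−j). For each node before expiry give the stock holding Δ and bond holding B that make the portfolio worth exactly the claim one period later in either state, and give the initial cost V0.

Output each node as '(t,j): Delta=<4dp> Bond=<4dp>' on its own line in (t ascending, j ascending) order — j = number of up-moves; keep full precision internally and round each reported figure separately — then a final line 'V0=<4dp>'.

(0,0): Delta=-0.4245 Bond=32.6007
(1,0): Delta=0.0000 Bond=21.3675
(1,1): Delta=-0.5490 Bond=47.1442
V0=10.5279

The replicating-portfolio and risk-neutral prices coincide; use p* = (1.17−0.76)/(1.39−0.76) = 0.6508 for the latter.
Terminal payoffs: V(2,0)=25.0000, V(2,1)=25.0000, V(2,2)=0.0000
  t=1,j=0: stock 39.5200 → up 54.9328 (V=25.0000), down 30.0352 (V=25.0000). Price 21.3675; hedge Δ=0.0000, bond B=21.3675.
  t=1,j=1: stock 72.2800 → up 100.4692 (V=0.0000), down 54.9328 (V=25.0000). Price 7.4617; hedge Δ=-0.5490, bond B=47.1442.
  t=0,j=0: stock 52.0000 → up 72.2800 (V=7.4617), down 39.5200 (V=21.3675). Price 10.5279; hedge Δ=-0.4245, bond B=32.6007.
Check: Δ(0,0)·S0 + B(0,0) = 10.5279 = V0.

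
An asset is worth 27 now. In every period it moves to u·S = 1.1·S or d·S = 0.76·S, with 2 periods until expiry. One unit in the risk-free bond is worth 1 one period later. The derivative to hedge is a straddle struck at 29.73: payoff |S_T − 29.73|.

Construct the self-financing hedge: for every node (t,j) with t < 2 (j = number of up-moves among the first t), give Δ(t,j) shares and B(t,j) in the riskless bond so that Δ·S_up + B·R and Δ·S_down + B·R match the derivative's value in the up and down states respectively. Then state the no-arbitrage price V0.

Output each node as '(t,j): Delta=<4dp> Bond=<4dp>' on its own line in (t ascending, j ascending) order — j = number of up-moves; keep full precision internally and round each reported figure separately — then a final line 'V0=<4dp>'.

(0,0): Delta=-0.5479 Bond=20.4522
(1,0): Delta=-1.0000 Bond=29.7300
(1,1): Delta=-0.4177 Bond=16.5865
V0=5.6598

Under the risk-neutral measure, an up-move has probability p* = (R−d)/(u−d) = 0.7059 and values discount at R = 1.
Payoff layer (t=2): V(2,0)=14.1348, V(2,1)=7.1580, V(2,2)=2.9400
Node (1,0) S=20.5200: V=(p*·7.1580+(1−p*)·14.1348)/1=9.2100; Δ=(7.1580−14.1348)/(22.5720−15.5952)=-1.0000; B=V−Δ·S=29.7300
Node (1,1) S=29.7000: V=(p*·2.9400+(1−p*)·7.1580)/1=4.1806; Δ=(2.9400−7.1580)/(32.6700−22.5720)=-0.4177; B=V−Δ·S=16.5865
Node (0,0) S=27.0000: V=(p*·4.1806+(1−p*)·9.2100)/1=5.6598; Δ=(4.1806−9.2100)/(29.7000−20.5200)=-0.5479; B=V−Δ·S=20.4522
Check: Δ(0,0)·S0 + B(0,0) = 5.6598 = V0.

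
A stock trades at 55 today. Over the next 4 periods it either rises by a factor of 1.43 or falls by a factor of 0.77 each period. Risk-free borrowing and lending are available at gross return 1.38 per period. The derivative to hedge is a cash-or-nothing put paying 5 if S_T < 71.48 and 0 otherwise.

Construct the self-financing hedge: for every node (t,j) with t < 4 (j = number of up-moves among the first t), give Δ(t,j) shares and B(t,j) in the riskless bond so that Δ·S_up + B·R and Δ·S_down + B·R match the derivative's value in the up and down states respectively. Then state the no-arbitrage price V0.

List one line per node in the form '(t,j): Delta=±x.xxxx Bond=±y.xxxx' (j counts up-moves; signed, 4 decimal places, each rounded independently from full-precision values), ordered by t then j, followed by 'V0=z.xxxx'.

(0,0): Delta=-0.0102 Bond=0.6025
(1,0): Delta=-0.0802 Bond=3.7986
(1,1): Delta=-0.0071 Bond=0.5882
(2,0): Delta=0.0000 Bond=2.6255
(2,1): Delta=-0.0838 Bond=5.4565
(2,2): Delta=-0.0037 Bond=0.4310
(3,0): Delta=0.0000 Bond=3.6232
(3,1): Delta=0.0000 Bond=3.6232
(3,2): Delta=-0.0875 Bond=7.8502
(3,3): Delta=0.0000 Bond=0.0000
V0=0.0428

The replicating-portfolio and risk-neutral prices coincide; use p* = (1.38−0.77)/(1.43−0.77) = 0.9242 for the latter.
Terminal payoffs: V(4,0)=5.0000, V(4,1)=5.0000, V(4,2)=5.0000, V(4,3)=0.0000, V(4,4)=0.0000
(3,0): S=25.1093. Δ = (V_up−V_dn)/(S_up−S_dn) = (5.0000−5.0000)/(35.9063−19.3342) = 0.0000. V = [p*·5.0000 + (1−p*)·5.0000]/1.38 = 3.6232. B = V − Δ·S = 3.6232.
(3,1): S=46.6316. Δ = (V_up−V_dn)/(S_up−S_dn) = (5.0000−5.0000)/(66.6832−35.9063) = 0.0000. V = [p*·5.0000 + (1−p*)·5.0000]/1.38 = 3.6232. B = V − Δ·S = 3.6232.
(3,2): S=86.6015. Δ = (V_up−V_dn)/(S_up−S_dn) = (0.0000−5.0000)/(123.8402−66.6832) = -0.0875. V = [p*·0.0000 + (1−p*)·5.0000]/1.38 = 0.2745. B = V − Δ·S = 7.8502.
(3,3): S=160.8314. Δ = (V_up−V_dn)/(S_up−S_dn) = (0.0000−0.0000)/(229.9889−123.8402) = 0.0000. V = [p*·0.0000 + (1−p*)·0.0000]/1.38 = 0.0000. B = V − Δ·S = 0.0000.
(2,0): S=32.6095. Δ = (V_up−V_dn)/(S_up−S_dn) = (3.6232−3.6232)/(46.6316−25.1093) = 0.0000. V = [p*·3.6232 + (1−p*)·3.6232]/1.38 = 2.6255. B = V − Δ·S = 2.6255.
(2,1): S=60.5605. Δ = (V_up−V_dn)/(S_up−S_dn) = (0.2745−3.6232)/(86.6015−46.6316) = -0.0838. V = [p*·0.2745 + (1−p*)·3.6232]/1.38 = 0.3827. B = V − Δ·S = 5.4565.
(2,2): S=112.4695. Δ = (V_up−V_dn)/(S_up−S_dn) = (0.0000−0.2745)/(160.8314−86.6015) = -0.0037. V = [p*·0.0000 + (1−p*)·0.2745]/1.38 = 0.0151. B = V − Δ·S = 0.4310.
(1,0): S=42.3500. Δ = (V_up−V_dn)/(S_up−S_dn) = (0.3827−2.6255)/(60.5605−32.6095) = -0.0802. V = [p*·0.3827 + (1−p*)·2.6255]/1.38 = 0.4005. B = V − Δ·S = 3.7986.
(1,1): S=78.6500. Δ = (V_up−V_dn)/(S_up−S_dn) = (0.0151−0.3827)/(112.4695−60.5605) = -0.0071. V = [p*·0.0151 + (1−p*)·0.3827]/1.38 = 0.0311. B = V − Δ·S = 0.5882.
(0,0): S=55.0000. Δ = (V_up−V_dn)/(S_up−S_dn) = (0.0311−0.4005)/(78.6500−42.3500) = -0.0102. V = [p*·0.0311 + (1−p*)·0.4005]/1.38 = 0.0428. B = V − Δ·S = 0.6025.
Each (Δ,B) replicates both successor values, so the strategy is self-financing and V0 is arbitrage-free.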